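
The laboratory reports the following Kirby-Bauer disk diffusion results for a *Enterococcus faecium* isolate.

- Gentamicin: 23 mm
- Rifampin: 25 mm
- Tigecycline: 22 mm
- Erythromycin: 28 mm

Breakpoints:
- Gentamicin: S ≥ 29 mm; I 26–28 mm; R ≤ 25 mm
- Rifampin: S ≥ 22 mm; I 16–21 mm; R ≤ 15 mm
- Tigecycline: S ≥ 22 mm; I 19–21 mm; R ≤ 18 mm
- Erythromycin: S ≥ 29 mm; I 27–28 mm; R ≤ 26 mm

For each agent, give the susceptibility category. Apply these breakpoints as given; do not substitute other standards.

Gentamicin: 23 mm is ≤ 25 mm — Resistant
Rifampin 25 mm: ≥ 22 mm → S
Tigecycline 22 mm: ≥ 22 mm → susceptible
Erythromycin 28 mm: in 27–28 mm → I

R, S, S, I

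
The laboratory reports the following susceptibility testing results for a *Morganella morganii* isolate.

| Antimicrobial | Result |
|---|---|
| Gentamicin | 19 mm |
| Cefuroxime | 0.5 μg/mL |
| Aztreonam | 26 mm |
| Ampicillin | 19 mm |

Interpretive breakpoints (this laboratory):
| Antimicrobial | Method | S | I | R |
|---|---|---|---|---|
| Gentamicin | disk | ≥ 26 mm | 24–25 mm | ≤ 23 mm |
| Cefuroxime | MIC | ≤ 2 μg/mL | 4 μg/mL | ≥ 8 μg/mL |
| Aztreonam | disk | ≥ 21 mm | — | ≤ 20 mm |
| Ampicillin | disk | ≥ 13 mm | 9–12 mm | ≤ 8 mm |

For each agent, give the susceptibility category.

R, S, S, S

Gentamicin: 19 mm is ≤ 23 mm — R
Cefuroxime: 0.5 μg/mL is ≤ 2 μg/mL ⇒ S
Aztreonam 26 mm: ≥ 21 mm → S
Ampicillin (19 mm) ≥ 13 mm → Susceptible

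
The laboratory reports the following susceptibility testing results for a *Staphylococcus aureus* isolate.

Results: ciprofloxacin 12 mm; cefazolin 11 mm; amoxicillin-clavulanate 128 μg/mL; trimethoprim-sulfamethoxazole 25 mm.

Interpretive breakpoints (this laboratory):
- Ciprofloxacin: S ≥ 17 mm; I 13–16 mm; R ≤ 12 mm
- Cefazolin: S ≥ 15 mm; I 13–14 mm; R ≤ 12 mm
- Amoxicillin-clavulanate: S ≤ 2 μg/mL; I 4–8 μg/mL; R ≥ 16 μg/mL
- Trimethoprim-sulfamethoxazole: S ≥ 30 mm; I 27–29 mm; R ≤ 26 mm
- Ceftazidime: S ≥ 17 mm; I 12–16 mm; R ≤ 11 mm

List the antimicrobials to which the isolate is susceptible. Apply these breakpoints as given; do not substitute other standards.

none

Ciprofloxacin 12 mm: ≤ 12 mm ⇒ Resistant
Cefazolin: 11 mm is ≤ 12 mm ⇒ resistant
Amoxicillin-clavulanate: 128 μg/mL is ≥ 16 μg/mL ⇒ R
Trimethoprim-sulfamethoxazole: 25 mm is ≤ 26 mm — resistant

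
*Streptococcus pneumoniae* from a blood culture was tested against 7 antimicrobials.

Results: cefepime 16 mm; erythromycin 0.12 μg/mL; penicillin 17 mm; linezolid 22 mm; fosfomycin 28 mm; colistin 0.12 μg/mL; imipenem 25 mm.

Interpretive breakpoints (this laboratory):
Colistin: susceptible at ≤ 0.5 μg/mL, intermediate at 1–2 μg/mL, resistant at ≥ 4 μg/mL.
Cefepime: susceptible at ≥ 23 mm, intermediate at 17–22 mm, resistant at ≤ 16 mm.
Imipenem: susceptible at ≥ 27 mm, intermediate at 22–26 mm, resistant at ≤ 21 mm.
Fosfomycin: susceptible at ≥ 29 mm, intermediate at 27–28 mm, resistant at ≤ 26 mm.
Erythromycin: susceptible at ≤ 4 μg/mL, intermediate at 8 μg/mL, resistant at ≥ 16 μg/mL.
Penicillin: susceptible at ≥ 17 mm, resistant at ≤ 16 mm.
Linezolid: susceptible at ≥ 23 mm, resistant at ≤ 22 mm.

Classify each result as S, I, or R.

Cefepime (16 mm) ≤ 16 mm → resistant
Erythromycin (0.12 μg/mL) ≤ 4 μg/mL → S
Penicillin: 17 mm is ≥ 17 mm → S
Linezolid 22 mm: ≤ 22 mm ⇒ Resistant
Fosfomycin 28 mm: in 27–28 mm ⇒ intermediate
Colistin: 0.12 μg/mL is ≤ 0.5 μg/mL → S
Imipenem: 25 mm is in 22–26 mm — Intermediate

R, S, S, R, I, S, I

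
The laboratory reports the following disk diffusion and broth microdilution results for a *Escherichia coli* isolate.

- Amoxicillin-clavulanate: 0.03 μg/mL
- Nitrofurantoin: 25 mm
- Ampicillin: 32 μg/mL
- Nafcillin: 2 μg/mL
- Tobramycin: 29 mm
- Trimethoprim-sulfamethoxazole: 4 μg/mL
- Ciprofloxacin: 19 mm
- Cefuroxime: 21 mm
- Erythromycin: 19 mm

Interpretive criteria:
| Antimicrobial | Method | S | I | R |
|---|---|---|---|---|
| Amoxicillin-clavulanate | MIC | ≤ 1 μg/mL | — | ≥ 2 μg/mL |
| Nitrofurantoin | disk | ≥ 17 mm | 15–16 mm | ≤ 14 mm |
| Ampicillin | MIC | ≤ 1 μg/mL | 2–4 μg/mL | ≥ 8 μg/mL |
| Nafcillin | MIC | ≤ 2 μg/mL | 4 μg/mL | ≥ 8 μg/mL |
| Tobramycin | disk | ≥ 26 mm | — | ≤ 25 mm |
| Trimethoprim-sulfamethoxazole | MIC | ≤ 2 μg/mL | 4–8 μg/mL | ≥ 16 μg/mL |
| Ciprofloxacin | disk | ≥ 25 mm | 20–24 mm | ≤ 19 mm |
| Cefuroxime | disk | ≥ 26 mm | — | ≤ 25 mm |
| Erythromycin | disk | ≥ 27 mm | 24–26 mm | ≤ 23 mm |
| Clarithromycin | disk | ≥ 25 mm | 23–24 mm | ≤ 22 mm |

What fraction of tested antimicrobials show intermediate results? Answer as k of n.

Amoxicillin-clavulanate: 0.03 μg/mL is ≤ 1 μg/mL → susceptible
Nitrofurantoin 25 mm: ≥ 17 mm — susceptible
Ampicillin (32 μg/mL) ≥ 8 μg/mL ⇒ resistant
Nafcillin (2 μg/mL) ≤ 2 μg/mL → S
Tobramycin 29 mm: ≥ 26 mm → susceptible
Trimethoprim-sulfamethoxazole (4 μg/mL) in 4–8 μg/mL — intermediate
Ciprofloxacin: 19 mm is ≤ 19 mm → resistant
Cefuroxime: 21 mm is ≤ 25 mm — R
Erythromycin (19 mm) ≤ 23 mm ⇒ R
Intermediate: 1/9

1 of 9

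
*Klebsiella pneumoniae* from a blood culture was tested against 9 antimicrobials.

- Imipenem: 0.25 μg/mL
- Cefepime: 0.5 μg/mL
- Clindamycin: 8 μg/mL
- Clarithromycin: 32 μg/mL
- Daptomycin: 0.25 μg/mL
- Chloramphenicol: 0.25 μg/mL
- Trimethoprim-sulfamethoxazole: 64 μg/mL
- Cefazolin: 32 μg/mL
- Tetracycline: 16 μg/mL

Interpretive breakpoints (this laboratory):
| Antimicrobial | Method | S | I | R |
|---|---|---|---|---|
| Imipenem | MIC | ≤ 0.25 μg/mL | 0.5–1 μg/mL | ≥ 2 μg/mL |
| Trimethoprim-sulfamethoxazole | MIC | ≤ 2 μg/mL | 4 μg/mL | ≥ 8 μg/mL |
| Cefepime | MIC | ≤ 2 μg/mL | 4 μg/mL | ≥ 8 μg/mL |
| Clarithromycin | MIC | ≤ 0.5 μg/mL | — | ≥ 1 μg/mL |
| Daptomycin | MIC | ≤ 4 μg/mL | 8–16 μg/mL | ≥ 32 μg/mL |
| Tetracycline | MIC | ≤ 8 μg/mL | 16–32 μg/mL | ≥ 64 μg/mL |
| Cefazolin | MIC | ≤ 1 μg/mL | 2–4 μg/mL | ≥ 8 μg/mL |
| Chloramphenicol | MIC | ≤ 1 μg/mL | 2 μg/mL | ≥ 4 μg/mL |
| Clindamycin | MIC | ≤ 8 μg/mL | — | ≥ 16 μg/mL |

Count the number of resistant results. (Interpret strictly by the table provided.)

Imipenem: 0.25 μg/mL is ≤ 0.25 μg/mL → susceptible
Cefepime 0.5 μg/mL: ≤ 2 μg/mL — susceptible
Clindamycin (8 μg/mL) ≤ 8 μg/mL ⇒ susceptible
Clarithromycin 32 μg/mL: ≥ 1 μg/mL ⇒ R
Daptomycin 0.25 μg/mL: ≤ 4 μg/mL — susceptible
Chloramphenicol (0.25 μg/mL) ≤ 1 μg/mL — S
Trimethoprim-sulfamethoxazole 64 μg/mL: ≥ 8 μg/mL → R
Cefazolin 32 μg/mL: ≥ 8 μg/mL ⇒ R
Tetracycline: 16 μg/mL is in 16–32 μg/mL — Intermediate
Resistant: 3

3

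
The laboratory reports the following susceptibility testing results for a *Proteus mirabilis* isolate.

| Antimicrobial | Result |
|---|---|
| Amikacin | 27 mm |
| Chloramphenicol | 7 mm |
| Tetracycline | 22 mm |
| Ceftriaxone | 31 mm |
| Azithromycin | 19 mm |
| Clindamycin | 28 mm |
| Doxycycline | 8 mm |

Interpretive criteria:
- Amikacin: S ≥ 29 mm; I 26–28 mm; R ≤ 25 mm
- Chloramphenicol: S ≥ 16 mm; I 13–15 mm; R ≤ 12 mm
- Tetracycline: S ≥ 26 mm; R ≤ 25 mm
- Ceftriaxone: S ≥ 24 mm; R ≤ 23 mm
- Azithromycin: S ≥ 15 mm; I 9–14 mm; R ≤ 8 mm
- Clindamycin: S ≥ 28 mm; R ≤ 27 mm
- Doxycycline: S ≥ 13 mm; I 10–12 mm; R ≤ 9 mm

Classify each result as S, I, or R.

I, R, R, S, S, S, R

Amikacin (27 mm) in 26–28 mm ⇒ intermediate
Chloramphenicol 7 mm: ≤ 12 mm — Resistant
Tetracycline (22 mm) ≤ 25 mm ⇒ Resistant
Ceftriaxone (31 mm) ≥ 24 mm → S
Azithromycin: 19 mm is ≥ 15 mm ⇒ Susceptible
Clindamycin: 28 mm is ≥ 28 mm — S
Doxycycline 8 mm: ≤ 9 mm — R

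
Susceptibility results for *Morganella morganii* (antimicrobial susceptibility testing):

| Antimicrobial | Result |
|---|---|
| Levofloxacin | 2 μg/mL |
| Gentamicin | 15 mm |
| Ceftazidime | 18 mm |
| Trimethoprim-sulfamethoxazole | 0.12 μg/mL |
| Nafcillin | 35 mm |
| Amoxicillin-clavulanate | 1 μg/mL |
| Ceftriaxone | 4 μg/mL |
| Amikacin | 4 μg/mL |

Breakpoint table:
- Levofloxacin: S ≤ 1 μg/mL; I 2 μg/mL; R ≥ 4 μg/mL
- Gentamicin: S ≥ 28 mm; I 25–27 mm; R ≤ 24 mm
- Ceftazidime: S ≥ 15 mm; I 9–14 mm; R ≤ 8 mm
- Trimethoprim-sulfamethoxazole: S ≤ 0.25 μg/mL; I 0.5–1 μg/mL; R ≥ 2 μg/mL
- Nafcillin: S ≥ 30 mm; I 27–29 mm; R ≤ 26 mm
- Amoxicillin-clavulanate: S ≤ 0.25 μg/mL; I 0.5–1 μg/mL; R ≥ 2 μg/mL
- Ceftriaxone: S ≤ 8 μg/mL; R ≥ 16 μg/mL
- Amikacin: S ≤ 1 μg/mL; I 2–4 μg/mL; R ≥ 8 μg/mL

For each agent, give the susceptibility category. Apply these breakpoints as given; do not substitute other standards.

I, R, S, S, S, I, S, I

Levofloxacin 2 μg/mL: = 2 μg/mL — I
Gentamicin: 15 mm is ≤ 24 mm — resistant
Ceftazidime: 18 mm is ≥ 15 mm → Susceptible
Trimethoprim-sulfamethoxazole (0.12 μg/mL) ≤ 0.25 μg/mL ⇒ S
Nafcillin 35 mm: ≥ 30 mm → Susceptible
Amoxicillin-clavulanate (1 μg/mL) in 0.5–1 μg/mL — I
Ceftriaxone (4 μg/mL) ≤ 8 μg/mL ⇒ Susceptible
Amikacin: 4 μg/mL is in 2–4 μg/mL → Intermediate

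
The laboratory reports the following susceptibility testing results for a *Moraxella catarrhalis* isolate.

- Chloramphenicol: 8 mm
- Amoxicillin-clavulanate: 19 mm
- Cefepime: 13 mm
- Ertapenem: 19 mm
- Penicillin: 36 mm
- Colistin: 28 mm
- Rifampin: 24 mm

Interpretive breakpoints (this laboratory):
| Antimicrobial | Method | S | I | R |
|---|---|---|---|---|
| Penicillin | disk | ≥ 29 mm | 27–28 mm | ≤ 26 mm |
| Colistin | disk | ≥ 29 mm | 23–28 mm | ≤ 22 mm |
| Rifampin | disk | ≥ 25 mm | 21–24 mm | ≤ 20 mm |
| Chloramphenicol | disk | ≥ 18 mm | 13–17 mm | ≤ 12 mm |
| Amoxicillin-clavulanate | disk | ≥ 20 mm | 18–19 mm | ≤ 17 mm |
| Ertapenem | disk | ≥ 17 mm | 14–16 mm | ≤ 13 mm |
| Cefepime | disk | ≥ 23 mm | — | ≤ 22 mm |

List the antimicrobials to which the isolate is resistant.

chloramphenicol, cefepime

Chloramphenicol 8 mm: ≤ 12 mm → Resistant
Amoxicillin-clavulanate 19 mm: in 18–19 mm ⇒ Intermediate
Cefepime (13 mm) ≤ 22 mm → R
Ertapenem (19 mm) ≥ 17 mm → Susceptible
Penicillin 36 mm: ≥ 29 mm → Susceptible
Colistin 28 mm: in 23–28 mm — Intermediate
Rifampin 24 mm: in 21–24 mm → Intermediate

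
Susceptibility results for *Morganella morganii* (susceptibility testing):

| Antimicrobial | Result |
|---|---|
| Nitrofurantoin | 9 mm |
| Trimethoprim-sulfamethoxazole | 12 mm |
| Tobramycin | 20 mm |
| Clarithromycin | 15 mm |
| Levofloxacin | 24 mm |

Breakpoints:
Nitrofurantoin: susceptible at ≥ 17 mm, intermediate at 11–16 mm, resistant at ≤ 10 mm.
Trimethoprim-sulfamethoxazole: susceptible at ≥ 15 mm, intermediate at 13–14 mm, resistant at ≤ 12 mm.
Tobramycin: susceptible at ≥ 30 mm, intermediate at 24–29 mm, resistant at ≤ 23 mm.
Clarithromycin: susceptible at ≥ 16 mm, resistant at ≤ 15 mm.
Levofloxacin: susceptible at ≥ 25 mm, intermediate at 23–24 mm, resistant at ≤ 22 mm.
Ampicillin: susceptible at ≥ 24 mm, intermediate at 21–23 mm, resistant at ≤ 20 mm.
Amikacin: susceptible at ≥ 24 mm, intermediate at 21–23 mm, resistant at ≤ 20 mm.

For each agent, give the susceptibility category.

R, R, R, R, I

Nitrofurantoin (9 mm) ≤ 10 mm — R
Trimethoprim-sulfamethoxazole (12 mm) ≤ 12 mm — R
Tobramycin (20 mm) ≤ 23 mm — resistant
Clarithromycin (15 mm) ≤ 15 mm — resistant
Levofloxacin: 24 mm is in 23–24 mm — I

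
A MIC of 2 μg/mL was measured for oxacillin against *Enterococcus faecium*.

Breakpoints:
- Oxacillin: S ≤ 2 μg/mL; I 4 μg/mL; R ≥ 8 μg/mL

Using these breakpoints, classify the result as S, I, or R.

Oxacillin (2 μg/mL) ≤ 2 μg/mL → Susceptible

Susceptible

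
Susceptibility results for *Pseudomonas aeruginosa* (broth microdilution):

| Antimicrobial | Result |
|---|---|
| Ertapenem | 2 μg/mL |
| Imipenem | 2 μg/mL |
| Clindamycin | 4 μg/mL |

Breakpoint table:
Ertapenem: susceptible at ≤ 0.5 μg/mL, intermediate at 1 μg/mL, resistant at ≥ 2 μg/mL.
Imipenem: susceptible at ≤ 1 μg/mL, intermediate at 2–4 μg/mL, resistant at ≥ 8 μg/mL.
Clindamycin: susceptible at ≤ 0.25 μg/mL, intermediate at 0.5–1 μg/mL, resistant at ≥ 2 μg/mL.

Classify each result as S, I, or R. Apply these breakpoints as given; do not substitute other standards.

R, I, R

Ertapenem (2 μg/mL) ≥ 2 μg/mL ⇒ Resistant
Imipenem (2 μg/mL) in 2–4 μg/mL → intermediate
Clindamycin: 4 μg/mL is ≥ 2 μg/mL → Resistant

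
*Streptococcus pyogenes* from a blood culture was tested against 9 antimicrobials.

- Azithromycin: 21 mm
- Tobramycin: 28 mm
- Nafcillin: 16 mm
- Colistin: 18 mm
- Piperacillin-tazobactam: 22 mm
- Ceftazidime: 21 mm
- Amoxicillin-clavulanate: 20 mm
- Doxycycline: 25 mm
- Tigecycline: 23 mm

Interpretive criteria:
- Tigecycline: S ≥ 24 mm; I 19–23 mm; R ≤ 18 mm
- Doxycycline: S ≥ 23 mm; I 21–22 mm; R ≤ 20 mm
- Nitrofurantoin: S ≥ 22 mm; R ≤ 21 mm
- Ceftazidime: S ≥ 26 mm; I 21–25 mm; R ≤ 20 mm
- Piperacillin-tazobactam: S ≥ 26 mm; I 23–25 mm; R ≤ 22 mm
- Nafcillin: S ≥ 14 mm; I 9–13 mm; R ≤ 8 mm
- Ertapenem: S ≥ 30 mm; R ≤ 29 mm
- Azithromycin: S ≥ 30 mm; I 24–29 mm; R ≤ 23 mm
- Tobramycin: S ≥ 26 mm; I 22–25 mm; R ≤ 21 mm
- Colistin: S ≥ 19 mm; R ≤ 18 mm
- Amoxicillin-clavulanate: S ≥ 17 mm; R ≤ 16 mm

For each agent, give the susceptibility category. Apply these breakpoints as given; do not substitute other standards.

Azithromycin (21 mm) ≤ 23 mm ⇒ resistant
Tobramycin 28 mm: ≥ 26 mm → susceptible
Nafcillin 16 mm: ≥ 14 mm ⇒ susceptible
Colistin: 18 mm is ≤ 18 mm ⇒ R
Piperacillin-tazobactam (22 mm) ≤ 22 mm — resistant
Ceftazidime: 21 mm is in 21–25 mm — Intermediate
Amoxicillin-clavulanate 20 mm: ≥ 17 mm ⇒ susceptible
Doxycycline 25 mm: ≥ 23 mm ⇒ susceptible
Tigecycline 23 mm: in 19–23 mm — intermediate

R, S, S, R, R, I, S, S, I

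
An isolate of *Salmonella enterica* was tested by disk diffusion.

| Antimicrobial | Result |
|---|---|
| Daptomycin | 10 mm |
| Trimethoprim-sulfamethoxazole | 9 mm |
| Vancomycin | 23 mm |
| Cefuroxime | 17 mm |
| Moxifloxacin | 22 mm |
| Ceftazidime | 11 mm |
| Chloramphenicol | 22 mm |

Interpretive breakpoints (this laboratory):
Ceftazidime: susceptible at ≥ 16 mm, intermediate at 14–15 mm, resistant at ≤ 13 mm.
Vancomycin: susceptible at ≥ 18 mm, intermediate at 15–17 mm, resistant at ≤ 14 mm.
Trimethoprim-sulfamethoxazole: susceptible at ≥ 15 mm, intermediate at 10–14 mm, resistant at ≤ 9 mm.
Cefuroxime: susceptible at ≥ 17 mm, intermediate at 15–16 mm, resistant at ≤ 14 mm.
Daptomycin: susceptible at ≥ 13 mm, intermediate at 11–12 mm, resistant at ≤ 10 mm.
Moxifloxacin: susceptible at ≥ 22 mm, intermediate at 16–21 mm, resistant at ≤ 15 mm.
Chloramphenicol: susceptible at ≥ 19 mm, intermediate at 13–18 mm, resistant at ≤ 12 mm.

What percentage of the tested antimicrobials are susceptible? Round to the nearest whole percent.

57%

Daptomycin 10 mm: ≤ 10 mm → resistant
Trimethoprim-sulfamethoxazole: 9 mm is ≤ 9 mm — R
Vancomycin 23 mm: ≥ 18 mm — susceptible
Cefuroxime: 17 mm is ≥ 17 mm → susceptible
Moxifloxacin (22 mm) ≥ 22 mm ⇒ susceptible
Ceftazidime: 11 mm is ≤ 13 mm → resistant
Chloramphenicol: 22 mm is ≥ 19 mm ⇒ Susceptible
Susceptible: 4/7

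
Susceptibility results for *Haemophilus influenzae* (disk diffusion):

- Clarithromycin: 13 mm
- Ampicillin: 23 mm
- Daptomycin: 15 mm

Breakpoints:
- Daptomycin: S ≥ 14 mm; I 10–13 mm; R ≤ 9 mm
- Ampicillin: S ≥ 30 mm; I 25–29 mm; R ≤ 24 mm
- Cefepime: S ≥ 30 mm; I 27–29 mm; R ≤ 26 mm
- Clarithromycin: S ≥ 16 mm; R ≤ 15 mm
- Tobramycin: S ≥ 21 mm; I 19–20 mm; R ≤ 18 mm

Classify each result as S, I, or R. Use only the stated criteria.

Clarithromycin 13 mm: ≤ 15 mm — Resistant
Ampicillin: 23 mm is ≤ 24 mm ⇒ Resistant
Daptomycin 15 mm: ≥ 14 mm — S

R, R, S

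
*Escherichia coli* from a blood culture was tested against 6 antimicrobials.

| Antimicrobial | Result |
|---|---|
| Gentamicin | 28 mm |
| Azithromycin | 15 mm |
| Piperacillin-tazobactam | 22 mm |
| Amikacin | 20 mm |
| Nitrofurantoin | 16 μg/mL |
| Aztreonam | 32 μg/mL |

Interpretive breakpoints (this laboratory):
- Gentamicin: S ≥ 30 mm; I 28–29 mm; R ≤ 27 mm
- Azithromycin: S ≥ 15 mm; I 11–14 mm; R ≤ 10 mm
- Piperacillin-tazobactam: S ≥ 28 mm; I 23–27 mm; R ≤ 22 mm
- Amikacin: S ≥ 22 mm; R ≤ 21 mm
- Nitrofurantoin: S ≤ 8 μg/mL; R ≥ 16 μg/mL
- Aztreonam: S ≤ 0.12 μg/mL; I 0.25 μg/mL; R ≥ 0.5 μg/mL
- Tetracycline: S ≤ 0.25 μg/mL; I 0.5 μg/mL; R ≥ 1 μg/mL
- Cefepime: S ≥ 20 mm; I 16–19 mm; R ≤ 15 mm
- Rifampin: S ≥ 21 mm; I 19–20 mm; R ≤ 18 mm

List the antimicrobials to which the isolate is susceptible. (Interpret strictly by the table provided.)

Gentamicin: 28 mm is in 28–29 mm → I
Azithromycin 15 mm: ≥ 15 mm → Susceptible
Piperacillin-tazobactam (22 mm) ≤ 22 mm — R
Amikacin (20 mm) ≤ 21 mm → resistant
Nitrofurantoin (16 μg/mL) ≥ 16 μg/mL → R
Aztreonam: 32 μg/mL is ≥ 0.5 μg/mL — R

azithromycin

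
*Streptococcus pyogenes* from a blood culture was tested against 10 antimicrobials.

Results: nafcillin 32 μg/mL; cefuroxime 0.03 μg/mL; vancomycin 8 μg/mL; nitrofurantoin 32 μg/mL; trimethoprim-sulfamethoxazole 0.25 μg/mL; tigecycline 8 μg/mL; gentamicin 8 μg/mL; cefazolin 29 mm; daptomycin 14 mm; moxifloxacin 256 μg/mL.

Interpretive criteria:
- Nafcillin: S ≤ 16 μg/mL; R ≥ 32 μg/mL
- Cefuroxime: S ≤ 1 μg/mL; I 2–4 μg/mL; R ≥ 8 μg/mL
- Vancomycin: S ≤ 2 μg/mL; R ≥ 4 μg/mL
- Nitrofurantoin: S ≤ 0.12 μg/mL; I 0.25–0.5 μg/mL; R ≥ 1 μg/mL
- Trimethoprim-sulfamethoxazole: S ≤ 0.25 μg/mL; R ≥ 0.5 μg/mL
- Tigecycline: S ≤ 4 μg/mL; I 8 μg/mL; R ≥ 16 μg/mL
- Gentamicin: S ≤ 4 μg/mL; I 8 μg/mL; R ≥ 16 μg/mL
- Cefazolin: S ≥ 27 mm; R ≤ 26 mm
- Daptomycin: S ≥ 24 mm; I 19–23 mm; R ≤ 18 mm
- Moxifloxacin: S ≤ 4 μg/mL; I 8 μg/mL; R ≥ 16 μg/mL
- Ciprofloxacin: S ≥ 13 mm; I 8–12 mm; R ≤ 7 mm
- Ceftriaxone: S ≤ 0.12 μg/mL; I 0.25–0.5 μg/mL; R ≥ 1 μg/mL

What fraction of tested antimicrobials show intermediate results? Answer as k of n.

2 of 10

Nafcillin: 32 μg/mL is ≥ 32 μg/mL → R
Cefuroxime (0.03 μg/mL) ≤ 1 μg/mL — susceptible
Vancomycin (8 μg/mL) ≥ 4 μg/mL → resistant
Nitrofurantoin (32 μg/mL) ≥ 1 μg/mL ⇒ R
Trimethoprim-sulfamethoxazole: 0.25 μg/mL is ≤ 0.25 μg/mL → susceptible
Tigecycline (8 μg/mL) = 8 μg/mL ⇒ Intermediate
Gentamicin: 8 μg/mL is = 8 μg/mL ⇒ Intermediate
Cefazolin (29 mm) ≥ 27 mm → S
Daptomycin: 14 mm is ≤ 18 mm ⇒ resistant
Moxifloxacin: 256 μg/mL is ≥ 16 μg/mL → resistant
Intermediate: 2/10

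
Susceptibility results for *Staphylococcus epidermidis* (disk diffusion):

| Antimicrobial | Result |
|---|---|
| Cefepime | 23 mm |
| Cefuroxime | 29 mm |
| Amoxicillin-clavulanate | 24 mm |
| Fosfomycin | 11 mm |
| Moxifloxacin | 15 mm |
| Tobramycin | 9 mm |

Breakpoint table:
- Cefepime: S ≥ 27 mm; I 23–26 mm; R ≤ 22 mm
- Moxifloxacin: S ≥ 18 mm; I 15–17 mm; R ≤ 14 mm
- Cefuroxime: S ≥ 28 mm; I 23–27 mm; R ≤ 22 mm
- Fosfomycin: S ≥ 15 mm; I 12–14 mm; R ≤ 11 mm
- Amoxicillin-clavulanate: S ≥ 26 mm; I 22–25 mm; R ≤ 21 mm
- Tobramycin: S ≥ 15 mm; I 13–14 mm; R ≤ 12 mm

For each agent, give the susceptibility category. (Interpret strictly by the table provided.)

Cefepime 23 mm: in 23–26 mm — I
Cefuroxime 29 mm: ≥ 28 mm — Susceptible
Amoxicillin-clavulanate 24 mm: in 22–25 mm ⇒ I
Fosfomycin 11 mm: ≤ 11 mm → R
Moxifloxacin (15 mm) in 15–17 mm → intermediate
Tobramycin: 9 mm is ≤ 12 mm — R

I, S, I, R, I, R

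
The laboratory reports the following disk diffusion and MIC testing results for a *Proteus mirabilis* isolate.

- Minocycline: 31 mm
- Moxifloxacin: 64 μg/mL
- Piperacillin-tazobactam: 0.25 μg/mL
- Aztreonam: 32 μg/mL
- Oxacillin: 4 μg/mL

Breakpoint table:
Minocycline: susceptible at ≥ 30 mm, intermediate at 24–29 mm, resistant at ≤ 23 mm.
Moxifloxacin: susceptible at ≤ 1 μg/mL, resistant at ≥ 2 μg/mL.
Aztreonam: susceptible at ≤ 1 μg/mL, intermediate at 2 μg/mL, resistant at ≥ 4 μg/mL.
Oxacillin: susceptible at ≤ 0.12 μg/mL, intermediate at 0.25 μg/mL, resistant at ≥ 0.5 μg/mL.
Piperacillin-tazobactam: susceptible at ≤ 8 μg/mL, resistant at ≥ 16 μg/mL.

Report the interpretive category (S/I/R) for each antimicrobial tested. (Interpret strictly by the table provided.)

Minocycline: 31 mm is ≥ 30 mm — S
Moxifloxacin 64 μg/mL: ≥ 2 μg/mL → resistant
Piperacillin-tazobactam 0.25 μg/mL: ≤ 8 μg/mL ⇒ Susceptible
Aztreonam 32 μg/mL: ≥ 4 μg/mL ⇒ R
Oxacillin 4 μg/mL: ≥ 0.5 μg/mL — Resistant

S, R, S, R, R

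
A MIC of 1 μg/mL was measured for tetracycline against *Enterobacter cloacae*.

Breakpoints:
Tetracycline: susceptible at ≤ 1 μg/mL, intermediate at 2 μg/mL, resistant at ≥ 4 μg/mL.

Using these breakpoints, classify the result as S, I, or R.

S

Tetracycline 1 μg/mL: ≤ 1 μg/mL ⇒ Susceptible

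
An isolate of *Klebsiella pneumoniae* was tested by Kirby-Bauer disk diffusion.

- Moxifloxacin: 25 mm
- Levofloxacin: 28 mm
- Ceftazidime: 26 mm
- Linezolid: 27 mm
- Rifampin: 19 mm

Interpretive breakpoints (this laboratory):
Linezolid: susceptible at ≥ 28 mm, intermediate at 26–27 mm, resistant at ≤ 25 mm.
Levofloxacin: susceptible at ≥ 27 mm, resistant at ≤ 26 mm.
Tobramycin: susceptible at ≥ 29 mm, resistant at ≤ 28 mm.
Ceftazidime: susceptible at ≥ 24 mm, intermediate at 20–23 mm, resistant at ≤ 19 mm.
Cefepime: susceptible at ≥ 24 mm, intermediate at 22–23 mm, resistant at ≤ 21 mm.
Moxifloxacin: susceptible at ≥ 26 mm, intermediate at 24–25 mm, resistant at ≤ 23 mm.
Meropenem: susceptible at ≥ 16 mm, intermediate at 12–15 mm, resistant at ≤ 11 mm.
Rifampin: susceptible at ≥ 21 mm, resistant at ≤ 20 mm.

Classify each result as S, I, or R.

Moxifloxacin 25 mm: in 24–25 mm — I
Levofloxacin (28 mm) ≥ 27 mm → S
Ceftazidime (26 mm) ≥ 24 mm → S
Linezolid: 27 mm is in 26–27 mm — I
Rifampin: 19 mm is ≤ 20 mm → Resistant

I, S, S, I, R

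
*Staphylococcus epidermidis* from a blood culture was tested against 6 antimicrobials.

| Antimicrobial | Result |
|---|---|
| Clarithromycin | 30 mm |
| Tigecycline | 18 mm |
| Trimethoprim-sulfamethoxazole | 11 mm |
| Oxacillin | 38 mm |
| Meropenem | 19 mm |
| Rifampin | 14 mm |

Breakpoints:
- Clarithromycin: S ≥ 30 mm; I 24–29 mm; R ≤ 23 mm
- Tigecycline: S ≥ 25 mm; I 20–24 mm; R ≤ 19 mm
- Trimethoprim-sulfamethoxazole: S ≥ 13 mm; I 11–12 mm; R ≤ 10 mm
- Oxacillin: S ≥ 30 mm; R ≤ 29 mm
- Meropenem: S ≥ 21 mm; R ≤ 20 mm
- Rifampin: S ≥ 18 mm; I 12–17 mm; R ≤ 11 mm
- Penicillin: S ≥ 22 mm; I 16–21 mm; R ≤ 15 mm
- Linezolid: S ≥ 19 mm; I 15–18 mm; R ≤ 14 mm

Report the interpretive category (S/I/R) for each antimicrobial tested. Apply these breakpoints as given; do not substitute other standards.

S, R, I, S, R, I

Clarithromycin: 30 mm is ≥ 30 mm ⇒ susceptible
Tigecycline (18 mm) ≤ 19 mm → R
Trimethoprim-sulfamethoxazole 11 mm: in 11–12 mm → Intermediate
Oxacillin (38 mm) ≥ 30 mm ⇒ Susceptible
Meropenem (19 mm) ≤ 20 mm ⇒ R
Rifampin 14 mm: in 12–17 mm ⇒ I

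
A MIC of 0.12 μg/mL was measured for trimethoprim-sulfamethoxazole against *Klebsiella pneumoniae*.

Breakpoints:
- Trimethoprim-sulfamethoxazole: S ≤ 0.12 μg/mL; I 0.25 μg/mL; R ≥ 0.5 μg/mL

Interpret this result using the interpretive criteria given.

Susceptible

Trimethoprim-sulfamethoxazole 0.12 μg/mL: ≤ 0.12 μg/mL — susceptible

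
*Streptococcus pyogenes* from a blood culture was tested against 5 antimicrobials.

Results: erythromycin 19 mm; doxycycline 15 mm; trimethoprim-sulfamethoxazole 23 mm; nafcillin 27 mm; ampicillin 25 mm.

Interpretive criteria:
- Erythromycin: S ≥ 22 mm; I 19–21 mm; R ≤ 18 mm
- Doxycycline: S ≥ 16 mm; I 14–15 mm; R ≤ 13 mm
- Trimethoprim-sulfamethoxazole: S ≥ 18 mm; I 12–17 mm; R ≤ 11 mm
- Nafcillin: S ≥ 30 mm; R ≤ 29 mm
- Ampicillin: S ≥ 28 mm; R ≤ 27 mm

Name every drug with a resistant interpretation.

nafcillin, ampicillin

Erythromycin: 19 mm is in 19–21 mm — I
Doxycycline 15 mm: in 14–15 mm → intermediate
Trimethoprim-sulfamethoxazole 23 mm: ≥ 18 mm → S
Nafcillin: 27 mm is ≤ 29 mm ⇒ Resistant
Ampicillin: 25 mm is ≤ 27 mm — R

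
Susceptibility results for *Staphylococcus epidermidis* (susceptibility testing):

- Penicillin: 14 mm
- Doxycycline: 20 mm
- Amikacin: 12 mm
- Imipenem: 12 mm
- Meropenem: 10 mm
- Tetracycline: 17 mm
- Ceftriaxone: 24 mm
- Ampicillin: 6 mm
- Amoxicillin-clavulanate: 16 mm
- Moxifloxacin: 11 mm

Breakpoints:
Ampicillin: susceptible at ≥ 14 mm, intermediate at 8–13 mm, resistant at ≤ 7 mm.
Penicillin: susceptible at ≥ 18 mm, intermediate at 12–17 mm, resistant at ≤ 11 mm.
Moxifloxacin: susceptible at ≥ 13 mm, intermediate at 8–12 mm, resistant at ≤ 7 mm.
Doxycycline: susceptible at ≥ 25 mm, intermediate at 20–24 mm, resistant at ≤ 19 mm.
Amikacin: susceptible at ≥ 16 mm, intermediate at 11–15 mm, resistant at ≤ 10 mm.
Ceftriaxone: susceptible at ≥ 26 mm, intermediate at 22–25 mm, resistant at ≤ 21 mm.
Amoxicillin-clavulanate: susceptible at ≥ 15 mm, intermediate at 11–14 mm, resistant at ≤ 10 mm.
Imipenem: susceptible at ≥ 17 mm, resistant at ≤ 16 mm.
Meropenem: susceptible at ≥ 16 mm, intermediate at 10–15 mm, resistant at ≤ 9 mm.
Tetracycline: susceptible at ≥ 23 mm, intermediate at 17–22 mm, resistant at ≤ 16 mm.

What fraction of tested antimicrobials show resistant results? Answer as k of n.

2 of 10

Penicillin 14 mm: in 12–17 mm ⇒ Intermediate
Doxycycline (20 mm) in 20–24 mm → intermediate
Amikacin (12 mm) in 11–15 mm — I
Imipenem 12 mm: ≤ 16 mm → R
Meropenem 10 mm: in 10–15 mm → Intermediate
Tetracycline 17 mm: in 17–22 mm — Intermediate
Ceftriaxone 24 mm: in 22–25 mm ⇒ intermediate
Ampicillin 6 mm: ≤ 7 mm → R
Amoxicillin-clavulanate 16 mm: ≥ 15 mm — susceptible
Moxifloxacin (11 mm) in 8–12 mm ⇒ Intermediate
Resistant: 2/10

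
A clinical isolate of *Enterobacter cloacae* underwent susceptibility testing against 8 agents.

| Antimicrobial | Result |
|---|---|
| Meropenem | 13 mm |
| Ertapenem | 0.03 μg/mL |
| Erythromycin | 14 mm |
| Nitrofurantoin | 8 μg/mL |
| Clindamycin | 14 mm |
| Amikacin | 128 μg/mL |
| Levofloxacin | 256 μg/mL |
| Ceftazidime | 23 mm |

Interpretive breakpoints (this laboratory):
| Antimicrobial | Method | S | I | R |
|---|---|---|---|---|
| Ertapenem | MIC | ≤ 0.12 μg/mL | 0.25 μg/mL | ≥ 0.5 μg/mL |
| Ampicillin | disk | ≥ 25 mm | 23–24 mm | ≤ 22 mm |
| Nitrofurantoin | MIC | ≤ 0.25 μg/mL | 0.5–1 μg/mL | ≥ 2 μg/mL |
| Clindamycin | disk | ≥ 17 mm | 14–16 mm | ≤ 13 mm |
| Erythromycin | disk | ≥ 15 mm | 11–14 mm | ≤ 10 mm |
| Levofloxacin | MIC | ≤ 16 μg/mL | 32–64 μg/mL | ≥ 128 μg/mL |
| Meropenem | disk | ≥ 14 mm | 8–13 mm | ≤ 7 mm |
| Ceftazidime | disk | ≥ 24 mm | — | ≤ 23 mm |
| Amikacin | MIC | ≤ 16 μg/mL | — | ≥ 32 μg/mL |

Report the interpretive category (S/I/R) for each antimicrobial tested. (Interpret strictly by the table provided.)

I, S, I, R, I, R, R, R

Meropenem: 13 mm is in 8–13 mm → intermediate
Ertapenem: 0.03 μg/mL is ≤ 0.12 μg/mL → Susceptible
Erythromycin 14 mm: in 11–14 mm ⇒ intermediate
Nitrofurantoin 8 μg/mL: ≥ 2 μg/mL — R
Clindamycin: 14 mm is in 14–16 mm ⇒ I
Amikacin (128 μg/mL) ≥ 32 μg/mL — Resistant
Levofloxacin (256 μg/mL) ≥ 128 μg/mL — Resistant
Ceftazidime: 23 mm is ≤ 23 mm → R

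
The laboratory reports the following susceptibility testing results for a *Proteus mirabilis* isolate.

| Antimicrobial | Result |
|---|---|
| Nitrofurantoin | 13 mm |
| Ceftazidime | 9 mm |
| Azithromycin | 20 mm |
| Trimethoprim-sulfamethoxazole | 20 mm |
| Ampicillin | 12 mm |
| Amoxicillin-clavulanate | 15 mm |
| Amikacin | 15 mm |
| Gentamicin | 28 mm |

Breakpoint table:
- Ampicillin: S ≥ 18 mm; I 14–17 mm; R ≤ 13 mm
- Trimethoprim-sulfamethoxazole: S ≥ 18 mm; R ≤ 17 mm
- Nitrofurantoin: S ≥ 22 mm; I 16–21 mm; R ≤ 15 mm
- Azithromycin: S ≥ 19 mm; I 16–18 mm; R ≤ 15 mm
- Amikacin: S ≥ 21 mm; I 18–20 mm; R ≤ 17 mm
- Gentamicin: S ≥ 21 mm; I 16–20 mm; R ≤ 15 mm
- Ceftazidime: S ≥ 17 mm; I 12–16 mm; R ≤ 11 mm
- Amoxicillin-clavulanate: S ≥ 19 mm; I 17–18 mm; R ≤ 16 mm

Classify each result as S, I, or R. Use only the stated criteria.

R, R, S, S, R, R, R, S

Nitrofurantoin (13 mm) ≤ 15 mm ⇒ resistant
Ceftazidime (9 mm) ≤ 11 mm → R
Azithromycin (20 mm) ≥ 19 mm — Susceptible
Trimethoprim-sulfamethoxazole (20 mm) ≥ 18 mm → susceptible
Ampicillin: 12 mm is ≤ 13 mm — resistant
Amoxicillin-clavulanate (15 mm) ≤ 16 mm → Resistant
Amikacin (15 mm) ≤ 17 mm — resistant
Gentamicin 28 mm: ≥ 21 mm ⇒ Susceptible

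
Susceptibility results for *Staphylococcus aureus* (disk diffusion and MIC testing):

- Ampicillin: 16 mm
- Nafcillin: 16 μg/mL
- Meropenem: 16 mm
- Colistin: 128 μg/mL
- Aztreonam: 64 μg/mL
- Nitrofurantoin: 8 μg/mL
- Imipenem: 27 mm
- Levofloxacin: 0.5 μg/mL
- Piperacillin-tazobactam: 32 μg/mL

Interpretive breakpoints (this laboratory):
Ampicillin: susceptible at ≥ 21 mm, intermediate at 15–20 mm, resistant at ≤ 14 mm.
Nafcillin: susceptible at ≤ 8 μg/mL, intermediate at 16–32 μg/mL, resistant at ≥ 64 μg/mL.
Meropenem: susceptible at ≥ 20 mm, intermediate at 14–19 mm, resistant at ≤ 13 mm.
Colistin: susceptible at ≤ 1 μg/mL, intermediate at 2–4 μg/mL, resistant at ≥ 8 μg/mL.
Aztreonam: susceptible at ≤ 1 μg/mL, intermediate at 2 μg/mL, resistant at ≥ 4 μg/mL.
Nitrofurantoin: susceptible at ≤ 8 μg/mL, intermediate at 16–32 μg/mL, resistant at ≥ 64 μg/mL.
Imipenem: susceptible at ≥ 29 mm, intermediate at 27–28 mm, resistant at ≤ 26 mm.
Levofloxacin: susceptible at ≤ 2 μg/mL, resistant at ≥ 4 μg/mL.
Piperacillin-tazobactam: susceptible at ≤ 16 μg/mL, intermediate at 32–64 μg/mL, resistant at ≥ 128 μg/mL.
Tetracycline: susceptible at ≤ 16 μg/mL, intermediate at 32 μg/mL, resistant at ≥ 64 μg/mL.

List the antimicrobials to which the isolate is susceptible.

Ampicillin (16 mm) in 15–20 mm — Intermediate
Nafcillin: 16 μg/mL is in 16–32 μg/mL → Intermediate
Meropenem (16 mm) in 14–19 mm — I
Colistin: 128 μg/mL is ≥ 8 μg/mL ⇒ resistant
Aztreonam: 64 μg/mL is ≥ 4 μg/mL ⇒ Resistant
Nitrofurantoin (8 μg/mL) ≤ 8 μg/mL ⇒ susceptible
Imipenem (27 mm) in 27–28 mm — Intermediate
Levofloxacin 0.5 μg/mL: ≤ 2 μg/mL — susceptible
Piperacillin-tazobactam: 32 μg/mL is in 32–64 μg/mL ⇒ intermediate

nitrofurantoin, levofloxacin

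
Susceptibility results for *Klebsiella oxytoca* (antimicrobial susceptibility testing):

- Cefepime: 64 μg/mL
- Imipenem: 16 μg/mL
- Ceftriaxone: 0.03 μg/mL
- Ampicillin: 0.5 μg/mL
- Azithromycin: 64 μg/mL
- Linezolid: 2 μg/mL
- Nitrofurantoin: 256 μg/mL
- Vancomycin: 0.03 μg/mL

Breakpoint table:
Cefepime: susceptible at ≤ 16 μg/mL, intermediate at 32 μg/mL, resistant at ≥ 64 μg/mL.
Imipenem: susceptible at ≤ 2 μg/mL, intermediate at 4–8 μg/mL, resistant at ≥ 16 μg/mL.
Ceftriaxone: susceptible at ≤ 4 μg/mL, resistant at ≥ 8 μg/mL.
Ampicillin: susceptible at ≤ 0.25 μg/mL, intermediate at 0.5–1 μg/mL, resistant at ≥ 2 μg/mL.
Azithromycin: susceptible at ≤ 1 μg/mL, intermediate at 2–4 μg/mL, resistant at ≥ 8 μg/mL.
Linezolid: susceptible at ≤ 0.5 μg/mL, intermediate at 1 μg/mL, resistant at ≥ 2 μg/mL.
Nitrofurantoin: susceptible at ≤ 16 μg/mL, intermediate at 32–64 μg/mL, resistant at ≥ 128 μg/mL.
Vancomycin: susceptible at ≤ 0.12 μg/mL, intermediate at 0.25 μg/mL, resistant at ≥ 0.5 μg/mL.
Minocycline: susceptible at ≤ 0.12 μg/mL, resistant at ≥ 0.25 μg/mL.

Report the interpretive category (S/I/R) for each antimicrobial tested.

R, R, S, I, R, R, R, S

Cefepime: 64 μg/mL is ≥ 64 μg/mL ⇒ Resistant
Imipenem 16 μg/mL: ≥ 16 μg/mL → resistant
Ceftriaxone (0.03 μg/mL) ≤ 4 μg/mL — susceptible
Ampicillin: 0.5 μg/mL is in 0.5–1 μg/mL — intermediate
Azithromycin: 64 μg/mL is ≥ 8 μg/mL — Resistant
Linezolid 2 μg/mL: ≥ 2 μg/mL — Resistant
Nitrofurantoin (256 μg/mL) ≥ 128 μg/mL → resistant
Vancomycin (0.03 μg/mL) ≤ 0.12 μg/mL — S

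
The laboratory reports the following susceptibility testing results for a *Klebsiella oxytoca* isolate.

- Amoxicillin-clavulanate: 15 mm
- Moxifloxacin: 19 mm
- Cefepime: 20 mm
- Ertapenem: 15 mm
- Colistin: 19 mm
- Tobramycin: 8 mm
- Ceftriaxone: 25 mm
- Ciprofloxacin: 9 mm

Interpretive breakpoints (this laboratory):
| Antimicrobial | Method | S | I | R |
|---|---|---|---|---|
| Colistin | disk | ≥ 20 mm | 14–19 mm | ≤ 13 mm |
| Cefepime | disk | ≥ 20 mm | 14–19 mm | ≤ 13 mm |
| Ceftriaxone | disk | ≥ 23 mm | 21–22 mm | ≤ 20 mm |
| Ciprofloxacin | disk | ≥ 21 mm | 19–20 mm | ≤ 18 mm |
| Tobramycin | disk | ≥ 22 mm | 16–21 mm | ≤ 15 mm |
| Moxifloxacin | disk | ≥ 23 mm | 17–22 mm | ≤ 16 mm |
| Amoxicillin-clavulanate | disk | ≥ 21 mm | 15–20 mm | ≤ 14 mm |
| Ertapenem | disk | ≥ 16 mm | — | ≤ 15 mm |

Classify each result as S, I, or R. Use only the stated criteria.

Amoxicillin-clavulanate (15 mm) in 15–20 mm — Intermediate
Moxifloxacin (19 mm) in 17–22 mm ⇒ Intermediate
Cefepime (20 mm) ≥ 20 mm — Susceptible
Ertapenem: 15 mm is ≤ 15 mm — R
Colistin (19 mm) in 14–19 mm — Intermediate
Tobramycin (8 mm) ≤ 15 mm ⇒ resistant
Ceftriaxone 25 mm: ≥ 23 mm — Susceptible
Ciprofloxacin (9 mm) ≤ 18 mm → R

I, I, S, R, I, R, S, R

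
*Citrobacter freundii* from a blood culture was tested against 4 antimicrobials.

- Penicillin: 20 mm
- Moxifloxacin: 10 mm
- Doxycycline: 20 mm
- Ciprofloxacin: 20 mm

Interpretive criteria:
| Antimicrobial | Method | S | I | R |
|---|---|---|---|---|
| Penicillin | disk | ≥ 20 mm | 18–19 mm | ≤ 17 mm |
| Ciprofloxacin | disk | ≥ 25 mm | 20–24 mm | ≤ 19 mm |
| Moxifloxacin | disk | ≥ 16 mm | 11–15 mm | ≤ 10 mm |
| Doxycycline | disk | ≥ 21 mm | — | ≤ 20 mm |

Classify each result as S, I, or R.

Penicillin: 20 mm is ≥ 20 mm ⇒ S
Moxifloxacin: 10 mm is ≤ 10 mm — Resistant
Doxycycline: 20 mm is ≤ 20 mm → Resistant
Ciprofloxacin 20 mm: in 20–24 mm — I

S, R, R, I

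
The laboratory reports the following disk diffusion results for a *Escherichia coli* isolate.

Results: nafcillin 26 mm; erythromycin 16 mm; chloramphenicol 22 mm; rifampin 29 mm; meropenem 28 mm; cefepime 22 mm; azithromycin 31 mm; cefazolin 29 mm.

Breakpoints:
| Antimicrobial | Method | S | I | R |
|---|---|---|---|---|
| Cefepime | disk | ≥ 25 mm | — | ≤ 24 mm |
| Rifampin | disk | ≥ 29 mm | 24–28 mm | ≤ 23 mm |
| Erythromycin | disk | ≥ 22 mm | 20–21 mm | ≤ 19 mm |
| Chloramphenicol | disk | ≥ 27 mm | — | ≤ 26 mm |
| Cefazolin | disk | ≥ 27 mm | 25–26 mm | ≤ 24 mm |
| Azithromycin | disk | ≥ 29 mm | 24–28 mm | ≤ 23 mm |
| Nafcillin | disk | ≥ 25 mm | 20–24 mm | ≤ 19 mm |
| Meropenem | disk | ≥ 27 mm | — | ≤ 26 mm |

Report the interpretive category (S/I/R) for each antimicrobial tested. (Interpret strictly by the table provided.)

S, R, R, S, S, R, S, S

Nafcillin 26 mm: ≥ 25 mm — S
Erythromycin: 16 mm is ≤ 19 mm — Resistant
Chloramphenicol 22 mm: ≤ 26 mm ⇒ R
Rifampin: 29 mm is ≥ 29 mm ⇒ Susceptible
Meropenem: 28 mm is ≥ 27 mm — Susceptible
Cefepime 22 mm: ≤ 24 mm ⇒ R
Azithromycin (31 mm) ≥ 29 mm ⇒ susceptible
Cefazolin 29 mm: ≥ 27 mm → susceptible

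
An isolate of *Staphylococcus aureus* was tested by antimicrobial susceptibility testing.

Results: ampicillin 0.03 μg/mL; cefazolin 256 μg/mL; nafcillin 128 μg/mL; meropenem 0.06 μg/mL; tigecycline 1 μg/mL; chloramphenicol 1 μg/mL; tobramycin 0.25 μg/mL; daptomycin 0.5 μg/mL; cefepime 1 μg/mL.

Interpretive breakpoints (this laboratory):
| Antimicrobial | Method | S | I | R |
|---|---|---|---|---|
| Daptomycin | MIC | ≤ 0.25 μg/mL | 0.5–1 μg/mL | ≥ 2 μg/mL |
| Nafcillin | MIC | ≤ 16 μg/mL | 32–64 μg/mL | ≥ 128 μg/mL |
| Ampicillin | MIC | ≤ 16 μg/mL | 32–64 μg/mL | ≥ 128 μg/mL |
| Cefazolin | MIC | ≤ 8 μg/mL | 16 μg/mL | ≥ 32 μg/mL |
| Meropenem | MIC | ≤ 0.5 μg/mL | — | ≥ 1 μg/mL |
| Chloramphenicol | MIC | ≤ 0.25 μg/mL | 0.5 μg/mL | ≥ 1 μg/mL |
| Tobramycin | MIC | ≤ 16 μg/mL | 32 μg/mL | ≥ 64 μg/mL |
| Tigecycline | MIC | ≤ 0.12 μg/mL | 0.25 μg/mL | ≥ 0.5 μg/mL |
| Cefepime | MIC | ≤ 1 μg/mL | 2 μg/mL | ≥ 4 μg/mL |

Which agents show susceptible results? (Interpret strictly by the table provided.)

ampicillin, meropenem, tobramycin, cefepime

Ampicillin 0.03 μg/mL: ≤ 16 μg/mL ⇒ Susceptible
Cefazolin: 256 μg/mL is ≥ 32 μg/mL ⇒ R
Nafcillin 128 μg/mL: ≥ 128 μg/mL ⇒ R
Meropenem 0.06 μg/mL: ≤ 0.5 μg/mL → Susceptible
Tigecycline: 1 μg/mL is ≥ 0.5 μg/mL ⇒ resistant
Chloramphenicol (1 μg/mL) ≥ 1 μg/mL — R
Tobramycin (0.25 μg/mL) ≤ 16 μg/mL → susceptible
Daptomycin (0.5 μg/mL) in 0.5–1 μg/mL ⇒ I
Cefepime: 1 μg/mL is ≤ 1 μg/mL — S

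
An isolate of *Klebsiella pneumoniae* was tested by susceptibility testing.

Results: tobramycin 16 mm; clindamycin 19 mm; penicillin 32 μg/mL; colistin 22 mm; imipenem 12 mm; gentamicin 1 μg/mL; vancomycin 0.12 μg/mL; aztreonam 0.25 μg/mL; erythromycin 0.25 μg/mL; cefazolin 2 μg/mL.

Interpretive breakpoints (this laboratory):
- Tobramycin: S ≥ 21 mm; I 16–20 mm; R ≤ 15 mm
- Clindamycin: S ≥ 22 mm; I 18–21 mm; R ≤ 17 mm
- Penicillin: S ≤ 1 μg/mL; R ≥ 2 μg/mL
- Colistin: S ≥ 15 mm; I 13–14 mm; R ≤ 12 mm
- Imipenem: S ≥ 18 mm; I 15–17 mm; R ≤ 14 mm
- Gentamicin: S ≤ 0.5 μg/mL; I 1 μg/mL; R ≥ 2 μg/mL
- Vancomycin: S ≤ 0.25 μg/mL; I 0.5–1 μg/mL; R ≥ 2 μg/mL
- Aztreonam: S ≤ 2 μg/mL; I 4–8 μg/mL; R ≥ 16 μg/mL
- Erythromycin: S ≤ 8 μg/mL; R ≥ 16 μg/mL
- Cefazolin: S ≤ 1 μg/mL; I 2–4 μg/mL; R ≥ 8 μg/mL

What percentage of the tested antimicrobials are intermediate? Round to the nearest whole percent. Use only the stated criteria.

40%

Tobramycin (16 mm) in 16–20 mm — Intermediate
Clindamycin 19 mm: in 18–21 mm ⇒ intermediate
Penicillin: 32 μg/mL is ≥ 2 μg/mL → R
Colistin 22 mm: ≥ 15 mm → S
Imipenem 12 mm: ≤ 14 mm → Resistant
Gentamicin 1 μg/mL: = 1 μg/mL ⇒ Intermediate
Vancomycin: 0.12 μg/mL is ≤ 0.25 μg/mL ⇒ Susceptible
Aztreonam (0.25 μg/mL) ≤ 2 μg/mL ⇒ S
Erythromycin (0.25 μg/mL) ≤ 8 μg/mL ⇒ susceptible
Cefazolin 2 μg/mL: in 2–4 μg/mL ⇒ intermediate
Intermediate: 4/10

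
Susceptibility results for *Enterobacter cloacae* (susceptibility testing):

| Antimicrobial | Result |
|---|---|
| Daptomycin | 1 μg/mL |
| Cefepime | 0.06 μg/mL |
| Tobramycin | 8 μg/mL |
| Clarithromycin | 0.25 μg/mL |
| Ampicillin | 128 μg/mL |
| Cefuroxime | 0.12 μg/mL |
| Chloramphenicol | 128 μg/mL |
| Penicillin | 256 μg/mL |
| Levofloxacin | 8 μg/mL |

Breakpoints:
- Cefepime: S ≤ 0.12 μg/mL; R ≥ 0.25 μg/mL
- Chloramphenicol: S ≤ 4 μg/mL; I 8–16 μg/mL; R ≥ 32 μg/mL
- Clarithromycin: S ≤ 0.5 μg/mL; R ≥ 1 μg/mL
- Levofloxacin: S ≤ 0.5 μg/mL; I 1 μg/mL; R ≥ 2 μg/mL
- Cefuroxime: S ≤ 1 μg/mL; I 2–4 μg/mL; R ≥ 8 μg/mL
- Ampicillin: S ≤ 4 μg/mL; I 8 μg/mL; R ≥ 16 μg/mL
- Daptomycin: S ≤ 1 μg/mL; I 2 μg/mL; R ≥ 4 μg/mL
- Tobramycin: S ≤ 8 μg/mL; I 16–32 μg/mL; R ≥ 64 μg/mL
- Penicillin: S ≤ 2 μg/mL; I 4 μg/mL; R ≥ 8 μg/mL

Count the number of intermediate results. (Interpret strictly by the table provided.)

0

Daptomycin (1 μg/mL) ≤ 1 μg/mL — S
Cefepime: 0.06 μg/mL is ≤ 0.12 μg/mL — susceptible
Tobramycin (8 μg/mL) ≤ 8 μg/mL — susceptible
Clarithromycin: 0.25 μg/mL is ≤ 0.5 μg/mL — Susceptible
Ampicillin 128 μg/mL: ≥ 16 μg/mL ⇒ R
Cefuroxime (0.12 μg/mL) ≤ 1 μg/mL ⇒ Susceptible
Chloramphenicol (128 μg/mL) ≥ 32 μg/mL ⇒ resistant
Penicillin 256 μg/mL: ≥ 8 μg/mL → Resistant
Levofloxacin 8 μg/mL: ≥ 2 μg/mL → R
Intermediate: 0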